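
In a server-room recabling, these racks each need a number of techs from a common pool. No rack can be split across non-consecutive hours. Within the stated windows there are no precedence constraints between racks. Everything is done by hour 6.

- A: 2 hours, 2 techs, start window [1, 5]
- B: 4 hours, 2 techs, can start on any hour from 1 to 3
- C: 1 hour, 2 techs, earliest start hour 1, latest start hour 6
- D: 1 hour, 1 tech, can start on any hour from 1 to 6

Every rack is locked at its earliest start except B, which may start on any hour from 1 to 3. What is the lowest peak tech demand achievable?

5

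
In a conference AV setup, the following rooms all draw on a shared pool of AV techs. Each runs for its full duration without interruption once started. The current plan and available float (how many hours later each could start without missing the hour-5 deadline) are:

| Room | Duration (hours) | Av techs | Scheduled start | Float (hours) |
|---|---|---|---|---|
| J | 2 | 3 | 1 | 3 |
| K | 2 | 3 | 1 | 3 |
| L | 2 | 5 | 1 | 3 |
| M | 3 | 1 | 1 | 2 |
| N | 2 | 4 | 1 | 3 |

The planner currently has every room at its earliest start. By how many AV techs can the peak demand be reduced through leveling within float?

Early-start peak: h1:16  h2:16  h3:1  h4:0  h5:0 ⇒ 16.
Leveled (J@1, K@3, L@1, M@3, N@3): h1:8  h2:8  h3:8  h4:8  h5:1 ⇒ 8.
Reduction 16 − 8 = 8.

8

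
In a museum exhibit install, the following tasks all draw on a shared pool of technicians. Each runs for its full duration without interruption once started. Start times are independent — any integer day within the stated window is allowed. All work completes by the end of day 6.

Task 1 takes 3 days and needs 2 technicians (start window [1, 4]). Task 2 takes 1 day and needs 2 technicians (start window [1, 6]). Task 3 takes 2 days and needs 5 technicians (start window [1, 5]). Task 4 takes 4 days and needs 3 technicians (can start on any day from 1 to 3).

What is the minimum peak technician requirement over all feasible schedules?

Early-start (Task 1@1, Task 2@1, Task 3@1, Task 4@1) gives peak 12: d1:12  d2:10  d3:5  d4:3  d5:0  d6:0.
Shift Task 2→4, Task 3→5.
Schedule Task 1@1, Task 2@4, Task 3@5, Task 4@1: d1:5  d2:5  d3:5  d4:5  d5:5  d6:5 — peak 5.
Total technician-days = 30 over 6 days ⇒ peak ≥ ⌈30/6⌉ = 5, so 5 is optimal.

5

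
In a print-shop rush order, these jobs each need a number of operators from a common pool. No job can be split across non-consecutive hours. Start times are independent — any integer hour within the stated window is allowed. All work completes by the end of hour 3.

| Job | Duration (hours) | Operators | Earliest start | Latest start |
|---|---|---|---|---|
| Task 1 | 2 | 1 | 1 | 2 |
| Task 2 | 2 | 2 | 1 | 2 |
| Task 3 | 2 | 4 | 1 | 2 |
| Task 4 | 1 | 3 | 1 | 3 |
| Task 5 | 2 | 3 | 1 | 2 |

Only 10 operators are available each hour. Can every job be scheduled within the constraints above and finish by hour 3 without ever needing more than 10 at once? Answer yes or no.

yes

Schedule Task 1@1, Task 2@1, Task 3@1, Task 4@1, Task 5@2: h1:10  h2:10  h3:3 — peak 10 ≤ 10.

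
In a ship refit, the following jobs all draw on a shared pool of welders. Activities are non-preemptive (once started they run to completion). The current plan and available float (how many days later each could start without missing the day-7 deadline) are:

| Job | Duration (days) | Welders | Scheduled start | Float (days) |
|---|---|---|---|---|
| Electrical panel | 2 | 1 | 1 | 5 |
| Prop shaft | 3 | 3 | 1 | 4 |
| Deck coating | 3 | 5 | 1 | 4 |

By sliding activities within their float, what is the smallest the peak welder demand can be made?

5

Early-start (Electrical panel@1, Prop shaft@1, Deck coating@1) gives peak 9: d1:9  d2:9  d3:8  d4:0  d5:0  d6:0  d7:0.
Shift Deck coating→4.
Schedule Electrical panel@1, Prop shaft@1, Deck coating@4: d1:4  d2:4  d3:3  d4:5  d5:5  d6:5  d7:0 — peak 5.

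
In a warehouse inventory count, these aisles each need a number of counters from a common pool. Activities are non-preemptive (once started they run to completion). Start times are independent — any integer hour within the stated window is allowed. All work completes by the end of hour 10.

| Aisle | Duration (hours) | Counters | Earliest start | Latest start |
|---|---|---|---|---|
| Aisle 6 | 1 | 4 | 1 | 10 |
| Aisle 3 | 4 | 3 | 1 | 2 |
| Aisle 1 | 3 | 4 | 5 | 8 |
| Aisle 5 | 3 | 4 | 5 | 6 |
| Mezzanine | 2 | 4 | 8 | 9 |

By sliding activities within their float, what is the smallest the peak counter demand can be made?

Schedule Aisle 6@1, Aisle 3@1, Aisle 1@5, Aisle 5@5, Mezzanine@8: h1:7  h2:3  h3:3  h4:3  h5:8  h6:8  h7:8  h8:4  h9:4  h10:0 — peak 8.

8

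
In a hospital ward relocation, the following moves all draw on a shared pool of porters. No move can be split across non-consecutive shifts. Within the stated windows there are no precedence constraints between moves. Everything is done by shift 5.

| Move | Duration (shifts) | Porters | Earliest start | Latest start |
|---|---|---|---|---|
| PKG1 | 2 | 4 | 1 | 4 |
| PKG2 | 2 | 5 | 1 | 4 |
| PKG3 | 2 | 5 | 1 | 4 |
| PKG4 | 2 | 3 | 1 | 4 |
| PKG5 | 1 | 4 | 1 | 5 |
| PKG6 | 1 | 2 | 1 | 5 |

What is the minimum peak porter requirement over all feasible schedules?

9

Early-start (PKG1@1, PKG2@1, PKG3@1, PKG4@1, PKG5@1, PKG6@1) gives peak 23: s1:23  s2:17  s3:0  s4:0  s5:0.
Shift PKG3→3, PKG4→3, PKG5→5, PKG6→5.
Schedule PKG1@1, PKG2@1, PKG3@3, PKG4@3, PKG5@5, PKG6@5: s1:9  s2:9  s3:8  s4:8  s5:6 — peak 9.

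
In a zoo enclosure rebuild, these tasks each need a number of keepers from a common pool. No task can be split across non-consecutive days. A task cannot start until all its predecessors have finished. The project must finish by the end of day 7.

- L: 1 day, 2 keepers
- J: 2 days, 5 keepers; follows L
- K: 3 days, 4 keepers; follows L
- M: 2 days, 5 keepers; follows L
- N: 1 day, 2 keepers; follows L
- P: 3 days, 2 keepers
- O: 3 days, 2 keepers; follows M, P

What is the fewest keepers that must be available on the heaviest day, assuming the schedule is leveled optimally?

11

Early-start (L@1, J@2, K@2, M@2, N@2, P@1, O@4) gives peak 18: d1:4  d2:18  d3:16  d4:6  d5:2  d6:2  d7:0.
Shift J→4, N→4, O→5.
Schedule L@1, J@4, K@2, M@2, N@4, P@1, O@5: d1:4  d2:11  d3:11  d4:11  d5:7  d6:2  d7:2 — peak 11.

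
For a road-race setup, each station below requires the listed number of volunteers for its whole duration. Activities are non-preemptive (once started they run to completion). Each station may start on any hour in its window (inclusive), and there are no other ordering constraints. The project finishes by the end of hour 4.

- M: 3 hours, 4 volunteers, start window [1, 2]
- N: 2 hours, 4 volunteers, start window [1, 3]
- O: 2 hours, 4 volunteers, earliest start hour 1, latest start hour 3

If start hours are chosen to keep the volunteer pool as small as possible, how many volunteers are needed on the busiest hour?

8

Early-start (M@1, N@1, O@1) gives peak 12: h1:12  h2:12  h3:4  h4:0.
Shift O→3.
Schedule M@1, N@1, O@3: h1:8  h2:8  h3:8  h4:4 — peak 8.
No arrangement of the 18 feasible schedules does better.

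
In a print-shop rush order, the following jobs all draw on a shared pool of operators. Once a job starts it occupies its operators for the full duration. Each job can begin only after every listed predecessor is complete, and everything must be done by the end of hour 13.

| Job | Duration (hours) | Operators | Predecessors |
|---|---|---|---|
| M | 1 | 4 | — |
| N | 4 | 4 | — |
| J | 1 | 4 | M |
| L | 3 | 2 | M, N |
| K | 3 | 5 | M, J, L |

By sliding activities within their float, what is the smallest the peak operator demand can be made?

Early-start (M@1, N@1, J@2, L@5, K@8) gives peak 8: h1:8  h2:8  h3:4  h4:4  h5:2  h6:2  h7:2  h8:5  h9:5  h10:5  h11:0  h12:0  h13:0.
Shift N→2, J→6, L→7, K→10.
Schedule M@1, N@2, J@6, L@7, K@10: h1:4  h2:4  h3:4  h4:4  h5:4  h6:4  h7:2  h8:2  h9:2  h10:5  h11:5  h12:5  h13:0 — peak 5.

5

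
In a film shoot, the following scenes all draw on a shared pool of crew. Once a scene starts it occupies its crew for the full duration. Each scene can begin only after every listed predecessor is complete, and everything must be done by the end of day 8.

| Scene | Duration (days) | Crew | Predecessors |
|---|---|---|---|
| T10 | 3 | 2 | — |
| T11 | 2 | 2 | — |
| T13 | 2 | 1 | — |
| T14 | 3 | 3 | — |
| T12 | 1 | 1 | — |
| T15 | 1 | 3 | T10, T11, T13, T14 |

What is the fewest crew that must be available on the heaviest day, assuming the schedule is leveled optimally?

4

Early-start (T10@1, T11@1, T13@1, T14@1, T12@1, T15@4) gives peak 9: d1:9  d2:8  d3:5  d4:3  d5:0  d6:0  d7:0  d8:0.
Shift T13→3, T14→4, T12→3, T15→7.
Schedule T10@1, T11@1, T13@3, T14@4, T12@3, T15@7: d1:4  d2:4  d3:4  d4:4  d5:3  d6:3  d7:3  d8:0 — peak 4.
Total crew member-days = 25 over 8 days ⇒ peak ≥ ⌈25/8⌉ = 4, so 4 is optimal.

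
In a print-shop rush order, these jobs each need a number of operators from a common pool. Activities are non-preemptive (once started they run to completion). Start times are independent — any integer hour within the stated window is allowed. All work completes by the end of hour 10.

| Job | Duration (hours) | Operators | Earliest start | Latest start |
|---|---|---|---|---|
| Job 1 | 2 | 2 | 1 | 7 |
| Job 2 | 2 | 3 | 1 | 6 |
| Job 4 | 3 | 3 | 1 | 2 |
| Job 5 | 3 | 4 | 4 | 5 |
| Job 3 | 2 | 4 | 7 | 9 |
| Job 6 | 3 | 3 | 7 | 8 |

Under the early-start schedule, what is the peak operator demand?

Early-start schedule: Job 1@1, Job 2@1, Job 4@1, Job 5@4, Job 3@7, Job 6@7.
Load per hour: hour 1: 8, hour 2: 8, hour 3: 3, hour 4: 4, hour 5: 4, hour 6: 4, hour 7: 7, hour 8: 7, hour 9: 3, hour 10: 0.
Peak is 8.

8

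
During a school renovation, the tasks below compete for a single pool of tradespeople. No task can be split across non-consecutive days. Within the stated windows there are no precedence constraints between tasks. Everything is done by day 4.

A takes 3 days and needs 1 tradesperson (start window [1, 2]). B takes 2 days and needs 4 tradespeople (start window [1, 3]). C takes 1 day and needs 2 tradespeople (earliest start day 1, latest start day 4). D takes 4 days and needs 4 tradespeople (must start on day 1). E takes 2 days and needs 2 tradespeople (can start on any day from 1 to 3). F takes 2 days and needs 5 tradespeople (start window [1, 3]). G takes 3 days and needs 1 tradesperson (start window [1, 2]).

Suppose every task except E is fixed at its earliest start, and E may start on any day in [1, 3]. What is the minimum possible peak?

17

E@1: d1:19  d2:17  d3:6  d4:4 → peak 19
E@2: d1:17  d2:17  d3:8  d4:4 → peak 17
E@3: d1:17  d2:15  d3:8  d4:6 → peak 17
Best is E@2, peak 17.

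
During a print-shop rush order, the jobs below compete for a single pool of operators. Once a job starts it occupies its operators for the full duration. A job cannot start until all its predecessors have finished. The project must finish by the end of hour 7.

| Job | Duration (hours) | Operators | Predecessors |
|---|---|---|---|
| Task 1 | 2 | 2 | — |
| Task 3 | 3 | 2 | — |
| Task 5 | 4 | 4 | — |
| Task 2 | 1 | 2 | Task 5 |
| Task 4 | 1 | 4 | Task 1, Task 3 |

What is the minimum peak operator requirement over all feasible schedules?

6

Early-start (Task 1@1, Task 3@1, Task 5@1, Task 2@5, Task 4@4) gives peak 8: h1:8  h2:8  h3:6  h4:8  h5:2  h6:0  h7:0.
Shift Task 5→3, Task 2→7, Task 4→7.
Schedule Task 1@1, Task 3@1, Task 5@3, Task 2@7, Task 4@7: h1:4  h2:4  h3:6  h4:4  h5:4  h6:4  h7:6 — peak 6.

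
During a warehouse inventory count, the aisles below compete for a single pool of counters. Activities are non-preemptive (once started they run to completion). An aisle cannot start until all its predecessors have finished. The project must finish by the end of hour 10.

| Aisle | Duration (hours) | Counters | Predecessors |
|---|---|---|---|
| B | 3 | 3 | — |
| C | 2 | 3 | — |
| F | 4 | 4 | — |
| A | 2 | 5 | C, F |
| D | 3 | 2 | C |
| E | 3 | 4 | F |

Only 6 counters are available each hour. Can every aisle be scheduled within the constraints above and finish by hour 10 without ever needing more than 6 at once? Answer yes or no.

no

The minimum achievable peak is 7; 6 < 7, so no feasible schedule stays within the cap.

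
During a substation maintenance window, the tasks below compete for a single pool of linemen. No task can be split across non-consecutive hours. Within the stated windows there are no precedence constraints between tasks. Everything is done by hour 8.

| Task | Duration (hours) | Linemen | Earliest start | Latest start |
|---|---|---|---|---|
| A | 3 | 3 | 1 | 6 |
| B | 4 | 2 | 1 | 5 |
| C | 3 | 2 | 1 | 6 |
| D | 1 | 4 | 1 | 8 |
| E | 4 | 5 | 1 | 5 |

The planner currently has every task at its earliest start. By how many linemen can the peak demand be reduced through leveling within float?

Early-start peak: h1:16  h2:12  h3:12  h4:7  h5:0  h6:0  h7:0  h8:0 ⇒ 16.
Leveled (A@1, B@1, C@1, D@4, E@5): h1:7  h2:7  h3:7  h4:6  h5:5  h6:5  h7:5  h8:5 ⇒ 7.
Reduction 16 − 7 = 9.

9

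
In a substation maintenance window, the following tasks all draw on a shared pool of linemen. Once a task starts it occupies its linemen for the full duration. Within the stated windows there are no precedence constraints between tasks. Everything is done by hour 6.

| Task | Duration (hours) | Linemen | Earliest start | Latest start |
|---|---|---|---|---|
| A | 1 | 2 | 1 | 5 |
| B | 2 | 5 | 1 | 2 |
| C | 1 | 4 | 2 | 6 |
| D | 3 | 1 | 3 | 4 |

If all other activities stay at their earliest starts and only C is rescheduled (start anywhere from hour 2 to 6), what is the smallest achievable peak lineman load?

C@2: h1:7  h2:9  h3:1  h4:1  h5:1  h6:0 → peak 9
C@3: h1:7  h2:5  h3:5  h4:1  h5:1  h6:0 → peak 7
C@4: h1:7  h2:5  h3:1  h4:5  h5:1  h6:0 → peak 7
C@5: h1:7  h2:5  h3:1  h4:1  h5:5  h6:0 → peak 7
C@6: h1:7  h2:5  h3:1  h4:1  h5:1  h6:4 → peak 7
Best is C@3, peak 7.

7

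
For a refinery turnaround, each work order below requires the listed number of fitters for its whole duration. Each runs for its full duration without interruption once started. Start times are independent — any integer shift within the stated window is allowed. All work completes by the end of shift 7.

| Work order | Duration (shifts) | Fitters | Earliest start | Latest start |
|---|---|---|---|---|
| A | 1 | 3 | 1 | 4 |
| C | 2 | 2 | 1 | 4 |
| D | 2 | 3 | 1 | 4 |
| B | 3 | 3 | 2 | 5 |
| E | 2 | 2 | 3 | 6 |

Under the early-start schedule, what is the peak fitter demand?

Early-start schedule: A@1, C@1, D@1, B@2, E@3.
Load per shift: shift 1: 8, shift 2: 8, shift 3: 5, shift 4: 5, shift 5: 0, shift 6: 0, shift 7: 0.
Peak is 8.

8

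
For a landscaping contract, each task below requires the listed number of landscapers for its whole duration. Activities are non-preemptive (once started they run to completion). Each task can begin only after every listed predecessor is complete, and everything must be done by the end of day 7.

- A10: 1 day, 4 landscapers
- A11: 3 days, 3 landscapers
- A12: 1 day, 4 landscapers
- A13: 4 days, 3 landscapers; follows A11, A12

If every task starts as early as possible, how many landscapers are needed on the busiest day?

11

Early-start schedule: A10@1, A11@1, A12@1, A13@4.
Load per day: day 1: 11, day 2: 3, day 3: 3, day 4: 3, day 5: 3, day 6: 3, day 7: 3.
Peak is 11.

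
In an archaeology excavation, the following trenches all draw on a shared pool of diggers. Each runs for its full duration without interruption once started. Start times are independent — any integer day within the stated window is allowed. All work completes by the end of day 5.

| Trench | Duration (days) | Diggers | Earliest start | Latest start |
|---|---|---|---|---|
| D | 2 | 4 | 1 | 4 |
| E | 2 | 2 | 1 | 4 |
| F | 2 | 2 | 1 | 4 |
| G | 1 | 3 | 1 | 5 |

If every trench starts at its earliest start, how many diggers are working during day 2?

At early start, day 2 has: D, E, F.
Demand: 4 + 2 + 2 = 8.

8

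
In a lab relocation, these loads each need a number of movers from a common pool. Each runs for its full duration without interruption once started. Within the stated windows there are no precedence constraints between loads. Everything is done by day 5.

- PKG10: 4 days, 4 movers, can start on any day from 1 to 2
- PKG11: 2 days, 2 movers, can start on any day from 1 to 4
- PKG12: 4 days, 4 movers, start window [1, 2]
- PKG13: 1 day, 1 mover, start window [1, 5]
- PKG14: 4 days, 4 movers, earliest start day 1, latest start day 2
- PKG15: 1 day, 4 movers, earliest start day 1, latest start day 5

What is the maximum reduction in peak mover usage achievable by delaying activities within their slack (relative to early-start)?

Early-start peak: d1:19  d2:14  d3:12  d4:12  d5:0 ⇒ 19.
Leveled (PKG10@1, PKG11@1, PKG12@1, PKG13@1, PKG14@2, PKG15@5): d1:11  d2:14  d3:12  d4:12  d5:8 ⇒ 14.
Reduction 19 − 14 = 5.

5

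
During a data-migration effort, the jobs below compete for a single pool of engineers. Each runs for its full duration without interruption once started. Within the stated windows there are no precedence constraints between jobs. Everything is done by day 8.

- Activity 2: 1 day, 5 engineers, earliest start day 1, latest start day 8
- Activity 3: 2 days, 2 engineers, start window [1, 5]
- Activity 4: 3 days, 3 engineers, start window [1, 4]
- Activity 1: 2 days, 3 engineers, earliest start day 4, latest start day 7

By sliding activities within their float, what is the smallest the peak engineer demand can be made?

5

Early-start (Activity 2@1, Activity 3@1, Activity 4@1, Activity 1@4) gives peak 10: d1:10  d2:5  d3:3  d4:3  d5:3  d6:0  d7:0  d8:0.
Shift Activity 3→2, Activity 4→2, Activity 1→5.
Schedule Activity 2@1, Activity 3@2, Activity 4@2, Activity 1@5: d1:5  d2:5  d3:5  d4:3  d5:3  d6:3  d7:0  d8:0 — peak 5.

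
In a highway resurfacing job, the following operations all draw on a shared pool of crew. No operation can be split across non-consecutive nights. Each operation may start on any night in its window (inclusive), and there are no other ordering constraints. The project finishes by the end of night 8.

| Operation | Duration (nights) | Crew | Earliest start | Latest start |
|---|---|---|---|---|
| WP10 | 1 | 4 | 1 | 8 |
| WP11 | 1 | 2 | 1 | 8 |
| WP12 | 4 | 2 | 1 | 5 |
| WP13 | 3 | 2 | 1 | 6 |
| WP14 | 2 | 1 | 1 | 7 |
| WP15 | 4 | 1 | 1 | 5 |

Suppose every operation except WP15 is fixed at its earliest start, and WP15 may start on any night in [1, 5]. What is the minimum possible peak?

WP15@1: n1:12  n2:6  n3:5  n4:3  n5:0  n6:0  n7:0  n8:0 → peak 12
WP15@2: n1:11  n2:6  n3:5  n4:3  n5:1  n6:0  n7:0  n8:0 → peak 11
WP15@3: n1:11  n2:5  n3:5  n4:3  n5:1  n6:1  n7:0  n8:0 → peak 11
WP15@4: n1:11  n2:5  n3:4  n4:3  n5:1  n6:1  n7:1  n8:0 → peak 11
WP15@5: n1:11  n2:5  n3:4  n4:2  n5:1  n6:1  n7:1  n8:1 → peak 11
Best is WP15@2, peak 11.

11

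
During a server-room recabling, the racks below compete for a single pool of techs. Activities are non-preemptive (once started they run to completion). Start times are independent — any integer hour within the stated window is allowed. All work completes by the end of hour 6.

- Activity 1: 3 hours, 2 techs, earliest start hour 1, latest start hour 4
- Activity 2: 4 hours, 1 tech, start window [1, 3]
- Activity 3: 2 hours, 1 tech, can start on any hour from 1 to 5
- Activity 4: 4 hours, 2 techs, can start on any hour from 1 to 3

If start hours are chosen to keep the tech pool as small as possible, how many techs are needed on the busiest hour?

Early-start (Activity 1@1, Activity 2@1, Activity 3@1, Activity 4@1) gives peak 6: h1:6  h2:6  h3:5  h4:3  h5:0  h6:0.
Shift Activity 4→3.
Schedule Activity 1@1, Activity 2@1, Activity 3@1, Activity 4@3: h1:4  h2:4  h3:5  h4:3  h5:2  h6:2 — peak 5.

5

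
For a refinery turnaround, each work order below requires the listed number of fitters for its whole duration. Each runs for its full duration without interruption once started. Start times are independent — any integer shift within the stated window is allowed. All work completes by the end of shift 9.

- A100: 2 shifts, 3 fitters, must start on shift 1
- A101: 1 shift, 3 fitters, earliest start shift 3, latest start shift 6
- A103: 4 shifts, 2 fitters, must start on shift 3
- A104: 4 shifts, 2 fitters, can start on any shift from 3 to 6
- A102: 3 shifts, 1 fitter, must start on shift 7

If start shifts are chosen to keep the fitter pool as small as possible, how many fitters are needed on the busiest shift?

5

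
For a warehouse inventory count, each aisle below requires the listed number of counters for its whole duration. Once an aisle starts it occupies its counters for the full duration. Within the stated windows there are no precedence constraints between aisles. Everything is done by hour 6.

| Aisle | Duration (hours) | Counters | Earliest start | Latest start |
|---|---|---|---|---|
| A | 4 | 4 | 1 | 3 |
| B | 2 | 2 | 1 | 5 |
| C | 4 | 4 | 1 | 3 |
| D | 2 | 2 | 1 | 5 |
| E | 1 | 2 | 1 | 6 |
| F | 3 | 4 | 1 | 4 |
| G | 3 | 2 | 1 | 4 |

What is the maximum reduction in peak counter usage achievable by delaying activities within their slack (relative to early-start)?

Early-start peak: h1:20  h2:18  h3:14  h4:8  h5:0  h6:0 ⇒ 20.
Leveled (A@1, B@1, C@1, D@5, E@3, F@4, G@1): h1:12  h2:12  h3:12  h4:12  h5:6  h6:6 ⇒ 12.
Reduction 20 − 12 = 8.

8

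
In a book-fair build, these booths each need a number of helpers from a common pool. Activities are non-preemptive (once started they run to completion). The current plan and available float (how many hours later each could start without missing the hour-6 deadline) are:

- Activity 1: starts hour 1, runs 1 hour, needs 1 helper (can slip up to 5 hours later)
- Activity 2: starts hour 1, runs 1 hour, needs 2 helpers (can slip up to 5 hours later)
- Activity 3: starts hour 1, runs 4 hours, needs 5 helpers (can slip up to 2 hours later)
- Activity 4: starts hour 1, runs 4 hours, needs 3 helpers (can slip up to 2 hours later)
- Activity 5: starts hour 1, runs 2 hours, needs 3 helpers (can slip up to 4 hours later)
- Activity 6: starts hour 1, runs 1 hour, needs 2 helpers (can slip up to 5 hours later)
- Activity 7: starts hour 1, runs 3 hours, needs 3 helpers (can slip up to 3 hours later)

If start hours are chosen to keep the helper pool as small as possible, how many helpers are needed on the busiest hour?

Early-start (Activity 1@1, Activity 2@1, Activity 3@1, Activity 4@1, Activity 5@1, Activity 6@1, Activity 7@1) gives peak 19: h1:19  h2:14  h3:11  h4:8  h5:0  h6:0.
Shift Activity 5→2, Activity 6→5, Activity 7→4.
Schedule Activity 1@1, Activity 2@1, Activity 3@1, Activity 4@1, Activity 5@2, Activity 6@5, Activity 7@4: h1:11  h2:11  h3:11  h4:11  h5:5  h6:3 — peak 11.

11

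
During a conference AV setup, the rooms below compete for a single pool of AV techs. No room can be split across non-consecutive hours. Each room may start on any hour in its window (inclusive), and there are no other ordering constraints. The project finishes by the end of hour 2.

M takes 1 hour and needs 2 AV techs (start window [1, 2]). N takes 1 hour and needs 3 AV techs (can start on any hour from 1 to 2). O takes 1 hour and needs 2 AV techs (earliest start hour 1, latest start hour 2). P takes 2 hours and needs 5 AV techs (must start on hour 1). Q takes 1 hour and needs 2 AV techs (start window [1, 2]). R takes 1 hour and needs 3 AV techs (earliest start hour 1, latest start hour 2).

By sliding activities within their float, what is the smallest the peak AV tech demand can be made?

Early-start (M@1, N@1, O@1, P@1, Q@1, R@1) gives peak 17: h1:17  h2:5.
Shift N→2, R→2.
Schedule M@1, N@2, O@1, P@1, Q@1, R@2: h1:11  h2:11 — peak 11.
Total AV tech-hours = 22 over 2 hours ⇒ peak ≥ ⌈22/2⌉ = 11, so 11 is optimal.

11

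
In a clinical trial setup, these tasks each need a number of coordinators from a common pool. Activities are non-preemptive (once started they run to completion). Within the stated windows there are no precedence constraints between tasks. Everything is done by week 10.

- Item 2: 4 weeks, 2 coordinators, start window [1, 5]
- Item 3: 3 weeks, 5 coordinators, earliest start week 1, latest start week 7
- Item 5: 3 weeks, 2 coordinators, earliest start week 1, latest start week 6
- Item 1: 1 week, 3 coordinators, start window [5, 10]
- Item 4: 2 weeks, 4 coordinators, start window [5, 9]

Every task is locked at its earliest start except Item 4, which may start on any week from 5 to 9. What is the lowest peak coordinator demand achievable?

9

Item 4@5: w1:9  w2:9  w3:9  w4:2  w5:7  w6:4  w7:0  w8:0  w9:0  w10:0 → peak 9
Item 4@6: w1:9  w2:9  w3:9  w4:2  w5:3  w6:4  w7:4  w8:0  w9:0  w10:0 → peak 9
Item 4@7: w1:9  w2:9  w3:9  w4:2  w5:3  w6:0  w7:4  w8:4  w9:0  w10:0 → peak 9
Item 4@8: w1:9  w2:9  w3:9  w4:2  w5:3  w6:0  w7:0  w8:4  w9:4  w10:0 → peak 9
Item 4@9: w1:9  w2:9  w3:9  w4:2  w5:3  w6:0  w7:0  w8:0  w9:4  w10:4 → peak 9
Best is Item 4@5, peak 9.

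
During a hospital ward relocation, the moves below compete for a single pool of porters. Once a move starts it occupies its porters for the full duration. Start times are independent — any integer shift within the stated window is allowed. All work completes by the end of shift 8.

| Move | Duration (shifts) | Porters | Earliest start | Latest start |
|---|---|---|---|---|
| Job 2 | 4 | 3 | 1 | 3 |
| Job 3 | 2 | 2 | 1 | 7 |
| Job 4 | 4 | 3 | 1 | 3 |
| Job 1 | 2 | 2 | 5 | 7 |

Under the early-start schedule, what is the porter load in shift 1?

8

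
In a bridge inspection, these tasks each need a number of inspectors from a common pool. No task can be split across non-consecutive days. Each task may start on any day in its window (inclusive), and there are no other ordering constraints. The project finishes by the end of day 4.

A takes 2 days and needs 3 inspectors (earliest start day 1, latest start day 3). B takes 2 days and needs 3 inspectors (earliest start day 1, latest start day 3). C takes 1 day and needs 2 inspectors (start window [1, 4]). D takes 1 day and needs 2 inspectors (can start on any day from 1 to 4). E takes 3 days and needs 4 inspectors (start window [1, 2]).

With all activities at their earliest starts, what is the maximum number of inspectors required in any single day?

Early-start schedule: A@1, B@1, C@1, D@1, E@1.
Load per day: day 1: 14, day 2: 10, day 3: 4, day 4: 0.
Peak is 14.

14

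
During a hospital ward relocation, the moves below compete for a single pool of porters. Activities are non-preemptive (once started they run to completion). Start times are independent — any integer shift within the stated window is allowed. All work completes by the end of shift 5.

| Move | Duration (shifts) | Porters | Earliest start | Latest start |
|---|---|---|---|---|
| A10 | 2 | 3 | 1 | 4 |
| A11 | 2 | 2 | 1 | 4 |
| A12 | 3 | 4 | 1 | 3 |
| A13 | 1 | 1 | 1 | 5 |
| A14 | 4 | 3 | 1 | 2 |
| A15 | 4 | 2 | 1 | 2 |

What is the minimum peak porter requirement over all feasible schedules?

10

Early-start (A10@1, A11@1, A12@1, A13@1, A14@1, A15@1) gives peak 15: s1:15  s2:14  s3:9  s4:5  s5:0.
Shift A12→3, A15→2.
Schedule A10@1, A11@1, A12@3, A13@1, A14@1, A15@2: s1:9  s2:10  s3:9  s4:9  s5:6 — peak 10.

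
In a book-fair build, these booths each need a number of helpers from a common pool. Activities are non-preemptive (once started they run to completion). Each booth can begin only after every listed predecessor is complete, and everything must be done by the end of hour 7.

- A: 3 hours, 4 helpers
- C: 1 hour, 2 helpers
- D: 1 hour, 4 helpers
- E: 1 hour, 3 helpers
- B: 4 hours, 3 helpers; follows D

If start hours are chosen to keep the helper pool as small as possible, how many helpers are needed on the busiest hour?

7

Early-start (A@1, C@1, D@1, E@1, B@2) gives peak 13: h1:13  h2:7  h3:7  h4:3  h5:3  h6:0  h7:0.
Shift A→2, E→2, B→3.
Schedule A@2, C@1, D@1, E@2, B@3: h1:6  h2:7  h3:7  h4:7  h5:3  h6:3  h7:0 — peak 7.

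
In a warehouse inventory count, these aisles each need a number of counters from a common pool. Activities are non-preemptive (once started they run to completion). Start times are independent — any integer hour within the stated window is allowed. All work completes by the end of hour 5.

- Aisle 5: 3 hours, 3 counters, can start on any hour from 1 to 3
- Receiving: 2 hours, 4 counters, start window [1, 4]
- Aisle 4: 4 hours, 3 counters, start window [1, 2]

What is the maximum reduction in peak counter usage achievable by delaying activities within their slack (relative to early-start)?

Early-start peak: h1:10  h2:10  h3:6  h4:3  h5:0 ⇒ 10.
Leveled (Aisle 5@1, Receiving@4, Aisle 4@1): h1:6  h2:6  h3:6  h4:7  h5:4 ⇒ 7.
Reduction 10 − 7 = 3.

3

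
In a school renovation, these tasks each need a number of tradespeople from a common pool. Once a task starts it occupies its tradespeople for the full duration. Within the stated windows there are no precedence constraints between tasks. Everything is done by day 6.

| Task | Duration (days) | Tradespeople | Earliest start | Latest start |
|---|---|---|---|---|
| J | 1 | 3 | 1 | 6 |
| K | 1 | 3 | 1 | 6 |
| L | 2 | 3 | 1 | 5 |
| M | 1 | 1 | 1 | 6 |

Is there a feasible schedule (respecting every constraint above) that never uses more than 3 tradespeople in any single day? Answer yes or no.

Schedule J@1, K@2, L@3, M@5: d1:3  d2:3  d3:3  d4:3  d5:1  d6:0 — peak 3 ≤ 3.

yes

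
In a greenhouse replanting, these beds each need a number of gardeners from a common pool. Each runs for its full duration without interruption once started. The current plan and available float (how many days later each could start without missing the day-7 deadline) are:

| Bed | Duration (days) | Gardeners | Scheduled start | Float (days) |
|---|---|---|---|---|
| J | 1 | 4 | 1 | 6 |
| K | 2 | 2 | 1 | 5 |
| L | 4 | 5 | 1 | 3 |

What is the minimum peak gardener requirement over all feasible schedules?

5

Early-start (J@1, K@1, L@1) gives peak 11: d1:11  d2:7  d3:5  d4:5  d5:0  d6:0  d7:0.
Shift K→2, L→4.
Schedule J@1, K@2, L@4: d1:4  d2:2  d3:2  d4:5  d5:5  d6:5  d7:5 — peak 5.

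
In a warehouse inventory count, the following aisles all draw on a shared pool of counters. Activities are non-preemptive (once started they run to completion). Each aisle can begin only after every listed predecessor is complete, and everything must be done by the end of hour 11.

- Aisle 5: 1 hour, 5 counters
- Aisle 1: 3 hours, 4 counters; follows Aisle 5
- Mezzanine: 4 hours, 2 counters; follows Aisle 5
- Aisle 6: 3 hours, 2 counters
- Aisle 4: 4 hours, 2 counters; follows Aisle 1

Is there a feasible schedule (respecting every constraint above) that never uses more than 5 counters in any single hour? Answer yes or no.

yes

Schedule Aisle 5@1, Aisle 1@2, Mezzanine@5, Aisle 6@5, Aisle 4@8: h1:5  h2:4  h3:4  h4:4  h5:4  h6:4  h7:4  h8:4  h9:2  h10:2  h11:2 — peak 5 ≤ 5.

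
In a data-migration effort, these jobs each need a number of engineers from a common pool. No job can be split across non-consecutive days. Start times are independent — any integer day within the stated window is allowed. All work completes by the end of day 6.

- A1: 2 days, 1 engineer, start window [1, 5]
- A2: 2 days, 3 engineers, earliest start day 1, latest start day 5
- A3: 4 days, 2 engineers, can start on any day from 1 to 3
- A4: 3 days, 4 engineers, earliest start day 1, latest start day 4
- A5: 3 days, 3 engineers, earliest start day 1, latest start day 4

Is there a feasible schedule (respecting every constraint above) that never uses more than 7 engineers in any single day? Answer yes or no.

yes

Schedule A1@1, A2@1, A3@3, A4@4, A5@1: d1:7  d2:7  d3:5  d4:6  d5:6  d6:6 — peak 7 ≤ 7.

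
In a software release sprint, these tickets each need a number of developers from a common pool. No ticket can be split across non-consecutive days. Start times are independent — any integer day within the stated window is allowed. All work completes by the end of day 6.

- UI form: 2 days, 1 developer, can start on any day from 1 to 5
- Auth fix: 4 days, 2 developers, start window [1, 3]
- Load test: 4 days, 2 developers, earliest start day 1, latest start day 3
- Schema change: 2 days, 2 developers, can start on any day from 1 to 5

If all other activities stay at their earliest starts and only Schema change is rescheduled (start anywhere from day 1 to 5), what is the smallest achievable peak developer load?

5

Schema change@1: d1:7  d2:7  d3:4  d4:4  d5:0  d6:0 → peak 7
Schema change@2: d1:5  d2:7  d3:6  d4:4  d5:0  d6:0 → peak 7
Schema change@3: d1:5  d2:5  d3:6  d4:6  d5:0  d6:0 → peak 6
Schema change@4: d1:5  d2:5  d3:4  d4:6  d5:2  d6:0 → peak 6
Schema change@5: d1:5  d2:5  d3:4  d4:4  d5:2  d6:2 → peak 5
Best is Schema change@5, peak 5.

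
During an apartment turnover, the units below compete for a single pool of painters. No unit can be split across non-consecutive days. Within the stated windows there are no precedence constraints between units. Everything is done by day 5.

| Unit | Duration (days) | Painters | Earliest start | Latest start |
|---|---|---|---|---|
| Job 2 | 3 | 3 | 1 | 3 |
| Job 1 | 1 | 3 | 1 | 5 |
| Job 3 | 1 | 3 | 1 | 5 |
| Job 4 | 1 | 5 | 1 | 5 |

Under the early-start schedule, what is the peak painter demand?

14

Early-start schedule: Job 2@1, Job 1@1, Job 3@1, Job 4@1.
Load per day: day 1: 14, day 2: 3, day 3: 3, day 4: 0, day 5: 0.
Peak is 14.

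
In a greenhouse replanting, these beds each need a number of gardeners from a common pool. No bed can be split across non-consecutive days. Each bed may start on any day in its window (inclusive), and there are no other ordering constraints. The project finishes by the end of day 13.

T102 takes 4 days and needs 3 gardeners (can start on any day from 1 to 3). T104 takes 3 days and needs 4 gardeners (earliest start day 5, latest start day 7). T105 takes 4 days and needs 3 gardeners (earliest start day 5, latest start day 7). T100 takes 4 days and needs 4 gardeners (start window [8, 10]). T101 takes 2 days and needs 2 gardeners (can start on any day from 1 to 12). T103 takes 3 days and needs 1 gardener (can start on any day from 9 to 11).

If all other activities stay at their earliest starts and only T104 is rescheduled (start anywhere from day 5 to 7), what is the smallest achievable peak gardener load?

7

T104@5: d1:5  d2:5  d3:3  d4:3  d5:7  d6:7  d7:7  d8:7  d9:5  d10:5  d11:5  d12:0  d13:0 → peak 7
T104@6: d1:5  d2:5  d3:3  d4:3  d5:3  d6:7  d7:7  d8:11  d9:5  d10:5  d11:5  d12:0  d13:0 → peak 11
T104@7: d1:5  d2:5  d3:3  d4:3  d5:3  d6:3  d7:7  d8:11  d9:9  d10:5  d11:5  d12:0  d13:0 → peak 11
Best is T104@5, peak 7.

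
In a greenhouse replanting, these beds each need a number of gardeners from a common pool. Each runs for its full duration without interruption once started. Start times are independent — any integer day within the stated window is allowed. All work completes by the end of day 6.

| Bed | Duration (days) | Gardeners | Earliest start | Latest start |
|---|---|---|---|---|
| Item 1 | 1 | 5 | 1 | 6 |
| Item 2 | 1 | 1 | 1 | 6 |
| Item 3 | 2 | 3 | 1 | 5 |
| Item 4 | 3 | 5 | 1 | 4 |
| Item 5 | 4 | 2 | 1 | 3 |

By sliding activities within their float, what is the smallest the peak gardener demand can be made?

7

Early-start (Item 1@1, Item 2@1, Item 3@1, Item 4@1, Item 5@1) gives peak 16: d1:16  d2:10  d3:7  d4:2  d5:0  d6:0.
Shift Item 3→2, Item 4→4, Item 5→2.
Schedule Item 1@1, Item 2@1, Item 3@2, Item 4@4, Item 5@2: d1:6  d2:5  d3:5  d4:7  d5:7  d6:5 — peak 7.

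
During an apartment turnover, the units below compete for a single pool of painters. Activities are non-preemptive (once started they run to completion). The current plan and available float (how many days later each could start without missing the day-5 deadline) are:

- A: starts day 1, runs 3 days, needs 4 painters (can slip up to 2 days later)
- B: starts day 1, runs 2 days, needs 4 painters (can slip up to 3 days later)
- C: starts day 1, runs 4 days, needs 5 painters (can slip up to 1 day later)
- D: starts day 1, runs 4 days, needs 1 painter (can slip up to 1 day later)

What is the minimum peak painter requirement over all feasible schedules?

10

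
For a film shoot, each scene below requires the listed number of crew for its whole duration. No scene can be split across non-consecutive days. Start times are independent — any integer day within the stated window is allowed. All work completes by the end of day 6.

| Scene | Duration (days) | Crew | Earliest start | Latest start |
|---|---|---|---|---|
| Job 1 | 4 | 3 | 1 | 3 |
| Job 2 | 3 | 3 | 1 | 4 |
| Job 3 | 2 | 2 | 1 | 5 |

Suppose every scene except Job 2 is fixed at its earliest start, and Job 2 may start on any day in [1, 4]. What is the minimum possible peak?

6

Job 2@1: d1:8  d2:8  d3:6  d4:3  d5:0  d6:0 → peak 8
Job 2@2: d1:5  d2:8  d3:6  d4:6  d5:0  d6:0 → peak 8
Job 2@3: d1:5  d2:5  d3:6  d4:6  d5:3  d6:0 → peak 6
Job 2@4: d1:5  d2:5  d3:3  d4:6  d5:3  d6:3 → peak 6
Best is Job 2@3, peak 6.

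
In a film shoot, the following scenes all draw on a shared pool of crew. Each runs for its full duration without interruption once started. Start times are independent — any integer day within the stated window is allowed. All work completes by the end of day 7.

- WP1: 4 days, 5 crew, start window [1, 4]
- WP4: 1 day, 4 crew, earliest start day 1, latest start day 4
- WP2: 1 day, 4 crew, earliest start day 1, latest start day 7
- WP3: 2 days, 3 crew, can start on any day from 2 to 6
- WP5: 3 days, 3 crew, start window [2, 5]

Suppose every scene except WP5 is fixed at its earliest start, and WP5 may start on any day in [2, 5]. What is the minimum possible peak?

13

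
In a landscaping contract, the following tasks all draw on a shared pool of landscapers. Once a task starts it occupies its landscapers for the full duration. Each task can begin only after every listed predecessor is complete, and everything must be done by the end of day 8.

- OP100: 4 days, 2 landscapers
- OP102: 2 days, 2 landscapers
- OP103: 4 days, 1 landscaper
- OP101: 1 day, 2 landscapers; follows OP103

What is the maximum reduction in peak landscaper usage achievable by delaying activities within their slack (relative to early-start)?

Early-start peak: d1:5  d2:5  d3:3  d4:3  d5:2  d6:0  d7:0  d8:0 ⇒ 5.
Leveled (OP100@1, OP102@5, OP103@1, OP101@7): d1:3  d2:3  d3:3  d4:3  d5:2  d6:2  d7:2  d8:0 ⇒ 3.
Reduction 5 − 3 = 2.

2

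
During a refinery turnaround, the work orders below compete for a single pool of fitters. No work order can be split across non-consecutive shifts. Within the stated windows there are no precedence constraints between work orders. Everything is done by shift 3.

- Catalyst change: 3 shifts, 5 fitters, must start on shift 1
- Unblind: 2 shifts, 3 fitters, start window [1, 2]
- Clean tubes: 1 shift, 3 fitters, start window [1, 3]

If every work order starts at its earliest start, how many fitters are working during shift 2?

8

At early start, shift 2 has: Catalyst change, Unblind.
Demand: 5 + 3 = 8.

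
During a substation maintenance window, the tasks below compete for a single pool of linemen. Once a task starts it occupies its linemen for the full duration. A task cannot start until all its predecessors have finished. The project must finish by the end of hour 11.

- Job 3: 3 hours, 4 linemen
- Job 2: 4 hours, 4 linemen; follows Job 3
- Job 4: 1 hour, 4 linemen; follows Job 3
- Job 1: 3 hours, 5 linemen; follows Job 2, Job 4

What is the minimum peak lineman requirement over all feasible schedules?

5

Early-start (Job 3@1, Job 2@4, Job 4@4, Job 1@8) gives peak 8: h1:4  h2:4  h3:4  h4:8  h5:4  h6:4  h7:4  h8:5  h9:5  h10:5  h11:0.
Shift Job 4→8, Job 1→9.
Schedule Job 3@1, Job 2@4, Job 4@8, Job 1@9: h1:4  h2:4  h3:4  h4:4  h5:4  h6:4  h7:4  h8:4  h9:5  h10:5  h11:5 — peak 5.
Total lineman-hours = 47 over 11 hours ⇒ peak ≥ ⌈47/11⌉ = 5, so 5 is optimal.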